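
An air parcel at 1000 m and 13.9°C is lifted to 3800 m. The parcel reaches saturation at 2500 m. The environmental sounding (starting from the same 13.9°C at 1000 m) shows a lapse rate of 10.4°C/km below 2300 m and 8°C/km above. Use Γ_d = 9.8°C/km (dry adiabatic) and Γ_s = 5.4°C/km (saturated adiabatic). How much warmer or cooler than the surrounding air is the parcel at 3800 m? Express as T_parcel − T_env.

Parcel:
  Dry to 2500 m: -9.8 × 1.5 km = -14.7°C, so T = -0.8°C.
  Saturated to 3800 m: -5.4 × 1.3 km = -7.02°C, so T = -7.82°C.
Environment:
  Environment, lower layer to 2300 m: -10.4 × 1.3 km = -13.52°C, so T = 0.38°C.
  Environment, upper layer to 3800 m: -8 × 1.5 km = -12°C, so T = -11.62°C.
T_parcel − T_env = -7.82 − (-11.62) = +3.8°C

+3.8°C (parcel warmer than environment)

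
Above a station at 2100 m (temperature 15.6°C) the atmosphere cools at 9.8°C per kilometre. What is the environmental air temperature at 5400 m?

2100 → 5400 m (environmental, 9.8°C/km): ΔT = -9.8 × 3.3 = -32.34°C → T = -16.74°C

-16.74°C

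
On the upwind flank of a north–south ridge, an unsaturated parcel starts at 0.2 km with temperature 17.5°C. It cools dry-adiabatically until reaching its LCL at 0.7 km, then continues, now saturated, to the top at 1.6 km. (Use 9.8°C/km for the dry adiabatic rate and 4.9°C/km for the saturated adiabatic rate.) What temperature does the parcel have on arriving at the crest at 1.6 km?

8.19°C

200–700 m, dry: Δz = 0.5 km ⇒ ΔT = -4.9°C; T = 12.6°C
700–1600 m, saturated: Δz = 0.9 km ⇒ ΔT = -4.41°C; T = 8.19°C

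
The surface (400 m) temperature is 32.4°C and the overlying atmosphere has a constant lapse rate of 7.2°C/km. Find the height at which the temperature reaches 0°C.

Height above start = (32.4 − 0) / 7.2 = 4.5 km
Altitude = 400 m + 4500 m = 4900 m

4900 m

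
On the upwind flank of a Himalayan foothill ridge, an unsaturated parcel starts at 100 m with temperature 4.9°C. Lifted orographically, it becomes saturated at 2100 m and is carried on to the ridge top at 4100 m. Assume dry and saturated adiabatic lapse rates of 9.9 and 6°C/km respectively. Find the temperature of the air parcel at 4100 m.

100 → 2100 m (dry, 9.9°C/km): ΔT = -9.9 × 2 = -19.8°C → T = -14.9°C
2100 → 4100 m (saturated, 6°C/km): ΔT = -6 × 2 = -12°C → T = -26.9°C

-26.9°C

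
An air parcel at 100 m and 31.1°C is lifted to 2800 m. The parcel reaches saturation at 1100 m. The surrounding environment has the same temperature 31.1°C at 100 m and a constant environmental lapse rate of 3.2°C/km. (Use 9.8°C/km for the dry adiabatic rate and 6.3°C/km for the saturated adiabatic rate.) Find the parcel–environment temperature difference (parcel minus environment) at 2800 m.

-11.87°C (parcel cooler than environment)

Parcel:
  From 100 m to 1100 m (dry): cools by 9.8 × 1 = 9.8°C, giving 21.3°C.
  From 1100 m to 2800 m (saturated): cools by 6.3 × 1.7 = 10.71°C, giving 10.59°C.
Environment:
  From 100 m to 2800 m (environment): cools by 3.2 × 2.7 = 8.64°C, giving 22.46°C.
T_parcel − T_env = 10.59 − 22.46 = -11.87°C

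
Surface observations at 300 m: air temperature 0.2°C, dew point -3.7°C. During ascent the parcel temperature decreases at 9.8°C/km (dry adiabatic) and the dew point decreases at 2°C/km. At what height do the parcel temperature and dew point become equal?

800 m

T and T_d converge at 9.8 − 2 = 7.8°C per km
Height above start = (0.2 − (-3.7)) / 7.8 = 0.5 km
LCL altitude = 300 m + 500 m = 800 m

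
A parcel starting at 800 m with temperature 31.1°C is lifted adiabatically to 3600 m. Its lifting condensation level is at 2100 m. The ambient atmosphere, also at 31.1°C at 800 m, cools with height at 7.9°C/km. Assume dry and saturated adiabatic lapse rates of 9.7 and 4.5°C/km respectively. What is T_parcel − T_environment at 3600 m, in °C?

+2.76°C (parcel warmer than environment)

Parcel:
  800–2100 m, dry: Δz = 1.3 km ⇒ ΔT = -12.61°C; T = 18.49°C
  2100–3600 m, saturated: Δz = 1.5 km ⇒ ΔT = -6.75°C; T = 11.74°C
Environment:
  800–3600 m, environment: Δz = 2.8 km ⇒ ΔT = -22.12°C; T = 8.98°C
T_parcel − T_env = 11.74 − 8.98 = +2.76°C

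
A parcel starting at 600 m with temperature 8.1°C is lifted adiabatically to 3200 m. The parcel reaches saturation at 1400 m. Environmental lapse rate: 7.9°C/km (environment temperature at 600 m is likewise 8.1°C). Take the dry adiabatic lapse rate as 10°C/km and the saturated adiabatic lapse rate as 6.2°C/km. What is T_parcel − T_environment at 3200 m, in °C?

+1.38°C (parcel warmer than environment)

Parcel:
  From 600 m to 1400 m (dry): cools by 10 × 0.8 = 8°C, giving 0.1°C.
  From 1400 m to 3200 m (saturated): cools by 6.2 × 1.8 = 11.16°C, giving -11.06°C.
Environment:
  From 600 m to 3200 m (environment): cools by 7.9 × 2.6 = 20.54°C, giving -12.44°C.
T_parcel − T_env = -11.06 − (-12.44) = +1.38°C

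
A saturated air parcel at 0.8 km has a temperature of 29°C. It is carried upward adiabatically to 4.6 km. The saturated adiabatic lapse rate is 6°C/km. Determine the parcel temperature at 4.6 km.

6.2°C

From 800 m to 4600 m (saturated adiabatic): cools by 6 × 3.8 = 22.8°C, giving 6.2°C.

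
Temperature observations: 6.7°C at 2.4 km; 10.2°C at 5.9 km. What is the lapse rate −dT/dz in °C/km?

Γ = −ΔT/Δz = (6.7 − 10.2) / (5900 − 2400) m
  = -3.5°C / 3.5 km = -1°C/km

-1°C/km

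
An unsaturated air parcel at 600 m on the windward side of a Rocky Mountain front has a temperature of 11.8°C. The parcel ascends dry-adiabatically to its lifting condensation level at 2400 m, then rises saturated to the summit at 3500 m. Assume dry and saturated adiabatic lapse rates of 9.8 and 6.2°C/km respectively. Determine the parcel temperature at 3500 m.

-12.66°C

From 600 m to 2400 m (dry): cools by 9.8 × 1.8 = 17.64°C, giving -5.84°C.
From 2400 m to 3500 m (saturated): cools by 6.2 × 1.1 = 6.82°C, giving -12.66°C.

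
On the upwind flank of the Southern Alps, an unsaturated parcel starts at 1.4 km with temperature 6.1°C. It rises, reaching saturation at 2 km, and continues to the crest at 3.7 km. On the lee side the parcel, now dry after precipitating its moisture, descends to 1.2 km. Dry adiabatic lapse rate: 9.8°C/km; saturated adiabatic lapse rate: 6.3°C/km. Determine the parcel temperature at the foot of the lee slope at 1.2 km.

14.01°C

Dry to 2000 m: -9.8 × 0.6 km = -5.88°C, so T = 0.22°C.
Saturated to 3700 m: -6.3 × 1.7 km = -10.71°C, so T = -10.49°C.
Dry descent to 1200 m: +9.8 × 2.5 km = +24.5°C, so T = 14.01°C.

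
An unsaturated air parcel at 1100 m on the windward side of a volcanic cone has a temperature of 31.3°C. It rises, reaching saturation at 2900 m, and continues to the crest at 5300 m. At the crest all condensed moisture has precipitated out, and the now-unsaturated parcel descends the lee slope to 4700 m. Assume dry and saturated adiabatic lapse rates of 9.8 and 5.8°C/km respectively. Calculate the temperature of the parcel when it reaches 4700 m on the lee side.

1100 → 2900 m (dry, 9.8°C/km): ΔT = -9.8 × 1.8 = -17.64°C → T = 13.66°C
2900 → 5300 m (saturated, 5.8°C/km): ΔT = -5.8 × 2.4 = -13.92°C → T = -0.26°C
5300 → 4700 m (dry descent, 9.8°C/km): ΔT = +9.8 × 0.6 = +5.88°C → T = 5.62°C

5.62°C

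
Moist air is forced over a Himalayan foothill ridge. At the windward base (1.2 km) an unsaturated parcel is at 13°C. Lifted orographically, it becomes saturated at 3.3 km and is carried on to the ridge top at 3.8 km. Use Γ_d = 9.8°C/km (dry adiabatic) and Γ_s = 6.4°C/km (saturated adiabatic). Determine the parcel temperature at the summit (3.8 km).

1200–3300 m, dry: Δz = 2.1 km ⇒ ΔT = -20.58°C; T = -7.58°C
3300–3800 m, saturated: Δz = 0.5 km ⇒ ΔT = -3.2°C; T = -10.78°C

-10.78°C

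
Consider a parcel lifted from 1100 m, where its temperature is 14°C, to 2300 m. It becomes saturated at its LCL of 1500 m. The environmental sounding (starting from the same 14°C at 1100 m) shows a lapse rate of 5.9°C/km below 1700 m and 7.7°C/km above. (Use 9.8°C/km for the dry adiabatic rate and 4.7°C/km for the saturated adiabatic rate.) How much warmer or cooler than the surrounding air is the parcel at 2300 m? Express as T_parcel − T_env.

+0.48°C (parcel warmer than environment)

Parcel:
  1100 → 1500 m (dry, 9.8°C/km): ΔT = -9.8 × 0.4 = -3.92°C → T = 10.08°C
  1500 → 2300 m (saturated, 4.7°C/km): ΔT = -4.7 × 0.8 = -3.76°C → T = 6.32°C
Environment:
  1100 → 1700 m (environment, lower layer, 5.9°C/km): ΔT = -5.9 × 0.6 = -3.54°C → T = 10.46°C
  1700 → 2300 m (environment, upper layer, 7.7°C/km): ΔT = -7.7 × 0.6 = -4.62°C → T = 5.84°C
T_parcel − T_env = 6.32 − 5.84 = +0.48°C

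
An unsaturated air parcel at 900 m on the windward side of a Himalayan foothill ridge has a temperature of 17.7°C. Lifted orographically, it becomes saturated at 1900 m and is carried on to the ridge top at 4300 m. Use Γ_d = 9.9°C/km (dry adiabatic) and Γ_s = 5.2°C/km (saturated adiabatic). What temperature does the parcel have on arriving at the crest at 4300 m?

900 → 1900 m (dry, 9.9°C/km): ΔT = -9.9 × 1 = -9.9°C → T = 7.8°C
1900 → 4300 m (saturated, 5.2°C/km): ΔT = -5.2 × 2.4 = -12.48°C → T = -4.68°C

-4.68°C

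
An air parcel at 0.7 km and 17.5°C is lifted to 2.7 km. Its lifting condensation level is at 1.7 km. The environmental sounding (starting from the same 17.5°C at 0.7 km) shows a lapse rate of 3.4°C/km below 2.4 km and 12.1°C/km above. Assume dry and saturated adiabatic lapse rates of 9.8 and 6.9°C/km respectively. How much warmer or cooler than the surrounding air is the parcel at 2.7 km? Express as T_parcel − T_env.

-7.29°C (parcel cooler than environment)

Parcel:
  From 700 m to 1700 m (dry): cools by 9.8 × 1 = 9.8°C, giving 7.7°C.
  From 1700 m to 2700 m (saturated): cools by 6.9 × 1 = 6.9°C, giving 0.8°C.
Environment:
  From 700 m to 2400 m (environment, lower layer): cools by 3.4 × 1.7 = 5.78°C, giving 11.72°C.
  From 2400 m to 2700 m (environment, upper layer): cools by 12.1 × 0.3 = 3.63°C, giving 8.09°C.
T_parcel − T_env = 0.8 − 8.09 = -7.29°C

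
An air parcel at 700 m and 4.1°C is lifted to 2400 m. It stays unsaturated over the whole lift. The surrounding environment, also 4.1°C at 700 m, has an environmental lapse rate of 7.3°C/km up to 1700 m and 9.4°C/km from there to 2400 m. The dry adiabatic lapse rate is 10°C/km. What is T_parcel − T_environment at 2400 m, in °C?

Parcel:
  700 → 2400 m (dry, 10°C/km): ΔT = -10 × 1.7 = -17°C → T = -12.9°C
Environment:
  700 → 1700 m (environment, lower layer, 7.3°C/km): ΔT = -7.3 × 1 = -7.3°C → T = -3.2°C
  1700 → 2400 m (environment, upper layer, 9.4°C/km): ΔT = -9.4 × 0.7 = -6.58°C → T = -9.78°C
T_parcel − T_env = -12.9 − (-9.78) = -3.12°C

-3.12°C (parcel cooler than environment)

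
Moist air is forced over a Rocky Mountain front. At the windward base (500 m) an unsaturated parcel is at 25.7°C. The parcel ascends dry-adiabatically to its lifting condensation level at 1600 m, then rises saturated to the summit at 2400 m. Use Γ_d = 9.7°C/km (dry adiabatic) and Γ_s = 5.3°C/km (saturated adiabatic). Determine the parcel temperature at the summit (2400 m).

From 500 m to 1600 m (dry): cools by 9.7 × 1.1 = 10.67°C, giving 15.03°C.
From 1600 m to 2400 m (saturated): cools by 5.3 × 0.8 = 4.24°C, giving 10.79°C.

10.79°C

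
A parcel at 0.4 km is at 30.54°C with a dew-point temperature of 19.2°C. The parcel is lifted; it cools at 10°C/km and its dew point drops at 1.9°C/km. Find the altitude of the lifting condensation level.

T and T_d converge at 10 − 1.9 = 8.1°C per km
Height above start = (30.54 − 19.2) / 8.1 = 1.4 km
LCL altitude = 400 m + 1400 m = 1800 m

1.8 km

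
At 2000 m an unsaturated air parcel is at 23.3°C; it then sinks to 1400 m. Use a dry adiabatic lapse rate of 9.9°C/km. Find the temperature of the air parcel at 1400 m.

2000–1400 m, dry adiabatic: Δz = 0.6 km ⇒ ΔT = +5.94°C; T = 29.24°C

29.24°C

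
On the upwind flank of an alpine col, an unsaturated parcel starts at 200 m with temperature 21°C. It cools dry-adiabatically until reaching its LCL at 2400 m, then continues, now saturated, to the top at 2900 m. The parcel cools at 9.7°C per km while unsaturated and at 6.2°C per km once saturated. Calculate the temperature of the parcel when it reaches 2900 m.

-3.44°C

Dry to 2400 m: -9.7 × 2.2 km = -21.34°C, so T = -0.34°C.
Saturated to 2900 m: -6.2 × 0.5 km = -3.1°C, so T = -3.44°C.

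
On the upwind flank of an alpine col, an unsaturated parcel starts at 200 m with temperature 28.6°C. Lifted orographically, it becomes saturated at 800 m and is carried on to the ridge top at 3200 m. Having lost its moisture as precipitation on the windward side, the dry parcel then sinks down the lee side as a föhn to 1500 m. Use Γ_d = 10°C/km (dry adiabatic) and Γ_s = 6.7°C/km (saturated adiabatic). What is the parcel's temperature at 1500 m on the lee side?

23.52°C

Dry to 800 m: -10 × 0.6 km = -6°C, so T = 22.6°C.
Saturated to 3200 m: -6.7 × 2.4 km = -16.08°C, so T = 6.52°C.
Dry descent to 1500 m: +10 × 1.7 km = +17°C, so T = 23.52°C.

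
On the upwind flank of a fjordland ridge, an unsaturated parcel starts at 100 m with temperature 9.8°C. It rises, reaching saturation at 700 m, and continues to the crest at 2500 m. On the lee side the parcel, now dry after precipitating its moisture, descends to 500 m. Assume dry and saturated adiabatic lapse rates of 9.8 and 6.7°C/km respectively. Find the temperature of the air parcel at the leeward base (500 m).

11.46°C

100–700 m, dry: Δz = 0.6 km ⇒ ΔT = -5.88°C; T = 3.92°C
700–2500 m, saturated: Δz = 1.8 km ⇒ ΔT = -12.06°C; T = -8.14°C
2500–500 m, dry descent: Δz = 2 km ⇒ ΔT = +19.6°C; T = 11.46°C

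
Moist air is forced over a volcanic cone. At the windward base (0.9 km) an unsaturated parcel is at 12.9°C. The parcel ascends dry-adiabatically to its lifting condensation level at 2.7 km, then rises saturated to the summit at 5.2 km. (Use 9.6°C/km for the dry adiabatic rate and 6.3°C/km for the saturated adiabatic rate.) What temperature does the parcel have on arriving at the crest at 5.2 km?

-20.13°C

From 900 m to 2700 m (dry): cools by 9.6 × 1.8 = 17.28°C, giving -4.38°C.
From 2700 m to 5200 m (saturated): cools by 6.3 × 2.5 = 15.75°C, giving -20.13°C.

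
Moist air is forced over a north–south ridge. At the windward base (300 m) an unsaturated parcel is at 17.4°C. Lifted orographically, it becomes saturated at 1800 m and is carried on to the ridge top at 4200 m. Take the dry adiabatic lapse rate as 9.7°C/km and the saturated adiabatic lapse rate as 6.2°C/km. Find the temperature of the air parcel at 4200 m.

-12.03°C

From 300 m to 1800 m (dry): cools by 9.7 × 1.5 = 14.55°C, giving 2.85°C.
From 1800 m to 4200 m (saturated): cools by 6.2 × 2.4 = 14.88°C, giving -12.03°C.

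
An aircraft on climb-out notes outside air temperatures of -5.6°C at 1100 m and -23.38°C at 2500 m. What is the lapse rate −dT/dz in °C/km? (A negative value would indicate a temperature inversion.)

Γ = −ΔT/Δz = (-5.6 − (-23.38)) / (2500 − 1100) m
  = 17.78°C / 1.4 km = 12.7°C/km

12.7°C/km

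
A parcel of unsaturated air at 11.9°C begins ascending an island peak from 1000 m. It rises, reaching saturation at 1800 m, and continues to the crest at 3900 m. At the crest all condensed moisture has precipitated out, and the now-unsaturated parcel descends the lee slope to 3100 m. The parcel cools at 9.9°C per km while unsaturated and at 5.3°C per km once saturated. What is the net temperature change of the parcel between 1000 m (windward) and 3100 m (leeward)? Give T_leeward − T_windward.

Dry to 1800 m: -9.9 × 0.8 km = -7.92°C, so T = 3.98°C.
Saturated to 3900 m: -5.3 × 2.1 km = -11.13°C, so T = -7.15°C.
Dry descent to 3100 m: +9.9 × 0.8 km = +7.92°C, so T = 0.77°C.
Net change vs windward start: 0.77 − 11.9 = -11.13°C

-11.13°C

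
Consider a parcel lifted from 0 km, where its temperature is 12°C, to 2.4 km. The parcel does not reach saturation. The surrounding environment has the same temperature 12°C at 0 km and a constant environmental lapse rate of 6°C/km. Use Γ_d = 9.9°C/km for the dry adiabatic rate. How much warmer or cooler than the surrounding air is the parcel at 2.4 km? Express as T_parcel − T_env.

Parcel:
  Dry to 2400 m: -9.9 × 2.4 km = -23.76°C, so T = -11.76°C.
Environment:
  Environment to 2400 m: -6 × 2.4 km = -14.4°C, so T = -2.4°C.
T_parcel − T_env = -11.76 − (-2.4) = -9.36°C

-9.36°C (parcel cooler than environment)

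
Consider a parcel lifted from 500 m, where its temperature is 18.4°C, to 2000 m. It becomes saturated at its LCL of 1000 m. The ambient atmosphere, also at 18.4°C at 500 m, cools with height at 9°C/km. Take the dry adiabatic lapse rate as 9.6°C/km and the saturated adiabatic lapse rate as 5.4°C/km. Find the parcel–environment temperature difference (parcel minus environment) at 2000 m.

+3.3°C (parcel warmer than environment)

Parcel:
  From 500 m to 1000 m (dry): cools by 9.6 × 0.5 = 4.8°C, giving 13.6°C.
  From 1000 m to 2000 m (saturated): cools by 5.4 × 1 = 5.4°C, giving 8.2°C.
Environment:
  From 500 m to 2000 m (environment): cools by 9 × 1.5 = 13.5°C, giving 4.9°C.
T_parcel − T_env = 8.2 − 4.9 = +3.3°C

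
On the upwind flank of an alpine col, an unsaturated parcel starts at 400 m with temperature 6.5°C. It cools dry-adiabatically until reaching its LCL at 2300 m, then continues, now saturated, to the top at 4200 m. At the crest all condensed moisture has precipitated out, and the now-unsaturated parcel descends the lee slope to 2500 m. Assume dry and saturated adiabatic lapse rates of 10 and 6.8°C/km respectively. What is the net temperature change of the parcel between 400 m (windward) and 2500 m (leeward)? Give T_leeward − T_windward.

Dry to 2300 m: -10 × 1.9 km = -19°C, so T = -12.5°C.
Saturated to 4200 m: -6.8 × 1.9 km = -12.92°C, so T = -25.42°C.
Dry descent to 2500 m: +10 × 1.7 km = +17°C, so T = -8.42°C.
Net change vs windward start: -8.42 − 6.5 = -14.92°C

-14.92°C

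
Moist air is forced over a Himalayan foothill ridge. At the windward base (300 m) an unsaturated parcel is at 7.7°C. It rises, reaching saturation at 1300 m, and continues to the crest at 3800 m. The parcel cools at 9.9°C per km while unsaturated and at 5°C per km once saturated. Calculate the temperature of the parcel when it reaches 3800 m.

-14.7°C

300 → 1300 m (dry, 9.9°C/km): ΔT = -9.9 × 1 = -9.9°C → T = -2.2°C
1300 → 3800 m (saturated, 5°C/km): ΔT = -5 × 2.5 = -12.5°C → T = -14.7°C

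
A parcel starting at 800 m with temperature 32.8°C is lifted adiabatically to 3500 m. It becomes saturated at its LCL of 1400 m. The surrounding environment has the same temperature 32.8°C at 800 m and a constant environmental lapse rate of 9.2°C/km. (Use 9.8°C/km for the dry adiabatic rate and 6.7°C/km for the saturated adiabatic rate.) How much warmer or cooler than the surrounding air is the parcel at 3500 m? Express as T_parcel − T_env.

+4.89°C (parcel warmer than environment)

Parcel:
  Dry to 1400 m: -9.8 × 0.6 km = -5.88°C, so T = 26.92°C.
  Saturated to 3500 m: -6.7 × 2.1 km = -14.07°C, so T = 12.85°C.
Environment:
  Environment to 3500 m: -9.2 × 2.7 km = -24.84°C, so T = 7.96°C.
T_parcel − T_env = 12.85 − 7.96 = +4.89°C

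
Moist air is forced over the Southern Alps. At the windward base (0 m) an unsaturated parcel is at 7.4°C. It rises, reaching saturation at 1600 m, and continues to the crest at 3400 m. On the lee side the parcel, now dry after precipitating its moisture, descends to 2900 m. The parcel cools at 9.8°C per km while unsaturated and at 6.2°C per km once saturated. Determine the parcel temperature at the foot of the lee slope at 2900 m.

0–1600 m, dry: Δz = 1.6 km ⇒ ΔT = -15.68°C; T = -8.28°C
1600–3400 m, saturated: Δz = 1.8 km ⇒ ΔT = -11.16°C; T = -19.44°C
3400–2900 m, dry descent: Δz = 0.5 km ⇒ ΔT = +4.9°C; T = -14.54°C

-14.54°C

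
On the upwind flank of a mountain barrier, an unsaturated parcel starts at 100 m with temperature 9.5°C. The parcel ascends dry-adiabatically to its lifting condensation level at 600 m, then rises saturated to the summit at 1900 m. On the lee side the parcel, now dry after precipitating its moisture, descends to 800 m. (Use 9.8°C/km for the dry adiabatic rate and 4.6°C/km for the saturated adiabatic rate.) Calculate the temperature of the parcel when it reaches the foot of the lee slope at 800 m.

100–600 m, dry: Δz = 0.5 km ⇒ ΔT = -4.9°C; T = 4.6°C
600–1900 m, saturated: Δz = 1.3 km ⇒ ΔT = -5.98°C; T = -1.38°C
1900–800 m, dry descent: Δz = 1.1 km ⇒ ΔT = +10.78°C; T = 9.4°C

9.4°C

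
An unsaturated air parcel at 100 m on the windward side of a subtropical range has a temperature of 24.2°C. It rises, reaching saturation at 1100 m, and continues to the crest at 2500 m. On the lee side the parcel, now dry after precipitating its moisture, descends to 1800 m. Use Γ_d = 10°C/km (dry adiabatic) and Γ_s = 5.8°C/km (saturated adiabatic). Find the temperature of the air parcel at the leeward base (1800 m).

100 → 1100 m (dry, 10°C/km): ΔT = -10 × 1 = -10°C → T = 14.2°C
1100 → 2500 m (saturated, 5.8°C/km): ΔT = -5.8 × 1.4 = -8.12°C → T = 6.08°C
2500 → 1800 m (dry descent, 10°C/km): ΔT = +10 × 0.7 = +7°C → T = 13.08°C

13.08°C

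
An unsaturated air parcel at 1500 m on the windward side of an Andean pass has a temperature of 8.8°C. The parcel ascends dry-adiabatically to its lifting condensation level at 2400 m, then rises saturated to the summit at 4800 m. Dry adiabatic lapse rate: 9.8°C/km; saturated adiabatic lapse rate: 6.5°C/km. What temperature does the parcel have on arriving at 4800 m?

-15.62°C

Dry to 2400 m: -9.8 × 0.9 km = -8.82°C, so T = -0.02°C.
Saturated to 4800 m: -6.5 × 2.4 km = -15.6°C, so T = -15.62°C.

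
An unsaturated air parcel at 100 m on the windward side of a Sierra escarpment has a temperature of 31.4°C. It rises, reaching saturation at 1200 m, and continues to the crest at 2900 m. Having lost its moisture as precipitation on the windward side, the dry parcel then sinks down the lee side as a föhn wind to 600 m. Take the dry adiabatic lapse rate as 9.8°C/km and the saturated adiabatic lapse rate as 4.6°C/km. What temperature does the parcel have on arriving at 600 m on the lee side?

35.34°C

From 100 m to 1200 m (dry): cools by 9.8 × 1.1 = 10.78°C, giving 20.62°C.
From 1200 m to 2900 m (saturated): cools by 4.6 × 1.7 = 7.82°C, giving 12.8°C.
From 2900 m to 600 m (dry descent): warms by 9.8 × 2.3 = 22.54°C, giving 35.34°C.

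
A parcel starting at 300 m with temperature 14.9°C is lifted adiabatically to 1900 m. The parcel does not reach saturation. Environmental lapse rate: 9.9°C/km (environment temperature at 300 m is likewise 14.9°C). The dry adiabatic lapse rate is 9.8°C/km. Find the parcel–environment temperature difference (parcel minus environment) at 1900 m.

Parcel:
  300–1900 m, dry: Δz = 1.6 km ⇒ ΔT = -15.68°C; T = -0.78°C
Environment:
  300–1900 m, environment: Δz = 1.6 km ⇒ ΔT = -15.84°C; T = -0.94°C
T_parcel − T_env = -0.78 − (-0.94) = +0.16°C

+0.16°C (parcel warmer than environment)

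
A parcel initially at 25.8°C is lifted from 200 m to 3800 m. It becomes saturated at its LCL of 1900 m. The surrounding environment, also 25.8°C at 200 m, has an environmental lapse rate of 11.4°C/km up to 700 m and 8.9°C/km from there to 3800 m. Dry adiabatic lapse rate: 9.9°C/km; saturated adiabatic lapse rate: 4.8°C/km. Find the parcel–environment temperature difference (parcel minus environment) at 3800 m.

Parcel:
  200 → 1900 m (dry, 9.9°C/km): ΔT = -9.9 × 1.7 = -16.83°C → T = 8.97°C
  1900 → 3800 m (saturated, 4.8°C/km): ΔT = -4.8 × 1.9 = -9.12°C → T = -0.15°C
Environment:
  200 → 700 m (environment, lower layer, 11.4°C/km): ΔT = -11.4 × 0.5 = -5.7°C → T = 20.1°C
  700 → 3800 m (environment, upper layer, 8.9°C/km): ΔT = -8.9 × 3.1 = -27.59°C → T = -7.49°C
T_parcel − T_env = -0.15 − (-7.49) = +7.34°C

+7.34°C (parcel warmer than environment)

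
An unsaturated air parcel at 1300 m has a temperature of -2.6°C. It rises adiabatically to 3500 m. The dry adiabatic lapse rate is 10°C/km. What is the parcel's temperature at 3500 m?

From 1300 m to 3500 m (dry adiabatic): cools by 10 × 2.2 = 22°C, giving -24.6°C.

-24.6°C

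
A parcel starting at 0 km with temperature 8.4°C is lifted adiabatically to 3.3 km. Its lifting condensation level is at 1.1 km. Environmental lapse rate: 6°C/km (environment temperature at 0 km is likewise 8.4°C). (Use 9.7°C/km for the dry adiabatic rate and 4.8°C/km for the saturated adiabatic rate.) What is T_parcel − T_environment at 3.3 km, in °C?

-1.43°C (parcel cooler than environment)

Parcel:
  0–1100 m, dry: Δz = 1.1 km ⇒ ΔT = -10.67°C; T = -2.27°C
  1100–3300 m, saturated: Δz = 2.2 km ⇒ ΔT = -10.56°C; T = -12.83°C
Environment:
  0–3300 m, environment: Δz = 3.3 km ⇒ ΔT = -19.8°C; T = -11.4°C
T_parcel − T_env = -12.83 − (-11.4) = -1.43°C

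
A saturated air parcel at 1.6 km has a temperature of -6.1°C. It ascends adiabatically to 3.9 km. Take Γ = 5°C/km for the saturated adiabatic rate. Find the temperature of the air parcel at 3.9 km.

From 1600 m to 3900 m (saturated adiabatic): cools by 5 × 2.3 = 11.5°C, giving -17.6°C.

-17.6°C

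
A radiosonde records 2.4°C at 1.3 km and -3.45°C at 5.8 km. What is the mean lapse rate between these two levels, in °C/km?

Γ = −ΔT/Δz = (2.4 − (-3.45)) / (5800 − 1300) m
  = 5.85°C / 4.5 km = 1.3°C/km

1.3°C/km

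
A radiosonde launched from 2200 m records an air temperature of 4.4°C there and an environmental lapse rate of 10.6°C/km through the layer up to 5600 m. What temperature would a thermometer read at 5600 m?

-31.64°C

2200–5600 m, environmental: Δz = 3.4 km ⇒ ΔT = -36.04°C; T = -31.64°C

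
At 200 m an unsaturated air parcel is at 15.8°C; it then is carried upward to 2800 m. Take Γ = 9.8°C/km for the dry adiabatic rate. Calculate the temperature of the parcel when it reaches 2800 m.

200 → 2800 m (dry adiabatic, 9.8°C/km): ΔT = -9.8 × 2.6 = -25.48°C → T = -9.68°C

-9.68°C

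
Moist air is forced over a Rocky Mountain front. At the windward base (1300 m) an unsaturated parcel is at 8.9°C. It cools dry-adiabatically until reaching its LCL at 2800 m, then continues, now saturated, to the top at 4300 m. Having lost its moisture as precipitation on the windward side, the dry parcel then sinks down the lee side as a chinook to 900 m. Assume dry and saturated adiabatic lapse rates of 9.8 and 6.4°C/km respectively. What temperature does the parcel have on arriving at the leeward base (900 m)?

1300 → 2800 m (dry, 9.8°C/km): ΔT = -9.8 × 1.5 = -14.7°C → T = -5.8°C
2800 → 4300 m (saturated, 6.4°C/km): ΔT = -6.4 × 1.5 = -9.6°C → T = -15.4°C
4300 → 900 m (dry descent, 9.8°C/km): ΔT = +9.8 × 3.4 = +33.32°C → T = 17.92°C

17.92°C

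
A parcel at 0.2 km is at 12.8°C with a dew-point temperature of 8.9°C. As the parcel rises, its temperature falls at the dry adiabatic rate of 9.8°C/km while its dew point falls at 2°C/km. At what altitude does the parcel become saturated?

0.7 km

T and T_d converge at 9.8 − 2 = 7.8°C per km
Height above start = (12.8 − 8.9) / 7.8 = 0.5 km
LCL altitude = 200 m + 500 m = 700 m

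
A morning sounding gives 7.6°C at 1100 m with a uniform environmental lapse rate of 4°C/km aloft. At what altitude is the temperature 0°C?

Height above start = (7.6 − 0) / 4 = 1.9 km
Altitude = 1100 m + 1900 m = 3000 m

3000 m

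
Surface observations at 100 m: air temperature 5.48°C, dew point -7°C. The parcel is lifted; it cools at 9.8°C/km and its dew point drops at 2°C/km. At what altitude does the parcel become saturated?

T and T_d converge at 9.8 − 2 = 7.8°C per km
Height above start = (5.48 − (-7)) / 7.8 = 1.6 km
LCL altitude = 100 m + 1600 m = 1700 m

1700 m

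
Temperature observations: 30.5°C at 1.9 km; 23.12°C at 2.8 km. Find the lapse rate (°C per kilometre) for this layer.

Γ = −ΔT/Δz = (30.5 − 23.12) / (2800 − 1900) m
  = 7.38°C / 0.9 km = 8.2°C/km

8.2°C/km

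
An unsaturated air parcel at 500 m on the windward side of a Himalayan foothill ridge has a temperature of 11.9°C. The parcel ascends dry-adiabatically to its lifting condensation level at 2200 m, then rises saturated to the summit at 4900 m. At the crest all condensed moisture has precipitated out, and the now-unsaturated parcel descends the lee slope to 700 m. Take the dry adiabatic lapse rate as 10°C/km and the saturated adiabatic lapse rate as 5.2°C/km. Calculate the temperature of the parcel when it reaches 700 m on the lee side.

From 500 m to 2200 m (dry): cools by 10 × 1.7 = 17°C, giving -5.1°C.
From 2200 m to 4900 m (saturated): cools by 5.2 × 2.7 = 14.04°C, giving -19.14°C.
From 4900 m to 700 m (dry descent): warms by 10 × 4.2 = 42°C, giving 22.86°C.

22.86°C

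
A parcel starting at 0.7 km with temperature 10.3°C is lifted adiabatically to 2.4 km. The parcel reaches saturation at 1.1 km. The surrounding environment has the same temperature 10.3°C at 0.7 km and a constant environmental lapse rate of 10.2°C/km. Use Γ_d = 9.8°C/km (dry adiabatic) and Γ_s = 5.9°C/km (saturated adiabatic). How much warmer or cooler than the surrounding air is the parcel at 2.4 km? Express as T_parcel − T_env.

Parcel:
  Dry to 1100 m: -9.8 × 0.4 km = -3.92°C, so T = 6.38°C.
  Saturated to 2400 m: -5.9 × 1.3 km = -7.67°C, so T = -1.29°C.
Environment:
  Environment to 2400 m: -10.2 × 1.7 km = -17.34°C, so T = -7.04°C.
T_parcel − T_env = -1.29 − (-7.04) = +5.75°C

+5.75°C (parcel warmer than environment)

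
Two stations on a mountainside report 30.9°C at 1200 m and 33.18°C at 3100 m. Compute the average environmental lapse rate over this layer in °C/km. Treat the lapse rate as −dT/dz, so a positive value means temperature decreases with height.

-1.2°C/km

Γ = −ΔT/Δz = (30.9 − 33.18) / (3100 − 1200) m
  = -2.28°C / 1.9 km = -1.2°C/km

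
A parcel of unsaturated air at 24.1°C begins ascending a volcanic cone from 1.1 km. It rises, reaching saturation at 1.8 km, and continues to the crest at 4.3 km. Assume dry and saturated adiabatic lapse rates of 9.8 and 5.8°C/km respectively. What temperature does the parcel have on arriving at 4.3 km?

2.74°C

Dry to 1800 m: -9.8 × 0.7 km = -6.86°C, so T = 17.24°C.
Saturated to 4300 m: -5.8 × 2.5 km = -14.5°C, so T = 2.74°C.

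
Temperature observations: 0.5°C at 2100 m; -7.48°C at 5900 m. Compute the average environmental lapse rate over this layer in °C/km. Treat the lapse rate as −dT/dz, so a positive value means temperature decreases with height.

Γ = −ΔT/Δz = (0.5 − (-7.48)) / (5900 − 2100) m
  = 7.98°C / 3.8 km = 2.1°C/km

2.1°C/km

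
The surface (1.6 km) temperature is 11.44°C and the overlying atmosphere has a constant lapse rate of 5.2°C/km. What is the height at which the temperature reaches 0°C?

Height above start = (11.44 − 0) / 5.2 = 2.2 km
Altitude = 1600 m + 2200 m = 3800 m

3.8 km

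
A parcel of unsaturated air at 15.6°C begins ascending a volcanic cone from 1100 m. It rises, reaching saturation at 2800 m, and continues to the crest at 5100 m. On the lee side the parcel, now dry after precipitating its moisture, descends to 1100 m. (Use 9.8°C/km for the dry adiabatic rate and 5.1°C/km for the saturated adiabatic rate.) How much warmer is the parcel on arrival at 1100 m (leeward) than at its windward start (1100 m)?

1100 → 2800 m (dry, 9.8°C/km): ΔT = -9.8 × 1.7 = -16.66°C → T = -1.06°C
2800 → 5100 m (saturated, 5.1°C/km): ΔT = -5.1 × 2.3 = -11.73°C → T = -12.79°C
5100 → 1100 m (dry descent, 9.8°C/km): ΔT = +9.8 × 4 = +39.2°C → T = 26.41°C
Net change vs windward start: 26.41 − 15.6 = +10.81°C

+10.81°C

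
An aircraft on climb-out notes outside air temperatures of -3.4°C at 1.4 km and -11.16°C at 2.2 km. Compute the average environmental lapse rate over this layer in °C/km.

9.7°C/km

Γ = −ΔT/Δz = (-3.4 − (-11.16)) / (2200 − 1400) m
  = 7.76°C / 0.8 km = 9.7°C/km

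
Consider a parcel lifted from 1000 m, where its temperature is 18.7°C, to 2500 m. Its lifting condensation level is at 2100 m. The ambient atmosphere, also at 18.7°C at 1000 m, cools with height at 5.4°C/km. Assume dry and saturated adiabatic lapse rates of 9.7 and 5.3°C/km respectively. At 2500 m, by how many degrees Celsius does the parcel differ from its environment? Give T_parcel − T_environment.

-4.69°C (parcel cooler than environment)

Parcel:
  1000–2100 m, dry: Δz = 1.1 km ⇒ ΔT = -10.67°C; T = 8.03°C
  2100–2500 m, saturated: Δz = 0.4 km ⇒ ΔT = -2.12°C; T = 5.91°C
Environment:
  1000–2500 m, environment: Δz = 1.5 km ⇒ ΔT = -8.1°C; T = 10.6°C
T_parcel − T_env = 5.91 − 10.6 = -4.69°C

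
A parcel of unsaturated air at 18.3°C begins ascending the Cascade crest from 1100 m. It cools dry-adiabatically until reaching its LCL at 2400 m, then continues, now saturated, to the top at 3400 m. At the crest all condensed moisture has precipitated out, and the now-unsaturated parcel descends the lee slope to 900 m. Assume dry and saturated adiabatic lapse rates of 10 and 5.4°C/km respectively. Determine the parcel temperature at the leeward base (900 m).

24.9°C

1100 → 2400 m (dry, 10°C/km): ΔT = -10 × 1.3 = -13°C → T = 5.3°C
2400 → 3400 m (saturated, 5.4°C/km): ΔT = -5.4 × 1 = -5.4°C → T = -0.1°C
3400 → 900 m (dry descent, 10°C/km): ΔT = +10 × 2.5 = +25°C → T = 24.9°C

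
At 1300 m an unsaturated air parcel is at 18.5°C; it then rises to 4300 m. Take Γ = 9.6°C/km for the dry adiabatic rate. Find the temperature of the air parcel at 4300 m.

From 1300 m to 4300 m (dry adiabatic): cools by 9.6 × 3 = 28.8°C, giving -10.3°C.

-10.3°C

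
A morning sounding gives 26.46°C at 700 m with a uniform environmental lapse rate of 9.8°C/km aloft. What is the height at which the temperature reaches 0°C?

3400 m

Height above start = (26.46 − 0) / 9.8 = 2.7 km
Altitude = 700 m + 2700 m = 3400 m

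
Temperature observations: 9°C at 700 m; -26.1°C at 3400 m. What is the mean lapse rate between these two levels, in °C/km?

Γ = −ΔT/Δz = (9 − (-26.1)) / (3400 − 700) m
  = 35.1°C / 2.7 km = 13°C/km

13°C/km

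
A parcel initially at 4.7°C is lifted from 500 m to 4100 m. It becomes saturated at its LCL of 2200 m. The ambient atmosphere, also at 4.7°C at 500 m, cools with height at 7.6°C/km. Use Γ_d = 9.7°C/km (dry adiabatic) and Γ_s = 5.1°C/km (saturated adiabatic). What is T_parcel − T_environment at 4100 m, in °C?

Parcel:
  500–2200 m, dry: Δz = 1.7 km ⇒ ΔT = -16.49°C; T = -11.79°C
  2200–4100 m, saturated: Δz = 1.9 km ⇒ ΔT = -9.69°C; T = -21.48°C
Environment:
  500–4100 m, environment: Δz = 3.6 km ⇒ ΔT = -27.36°C; T = -22.66°C
T_parcel − T_env = -21.48 − (-22.66) = +1.18°C

+1.18°C (parcel warmer than environment)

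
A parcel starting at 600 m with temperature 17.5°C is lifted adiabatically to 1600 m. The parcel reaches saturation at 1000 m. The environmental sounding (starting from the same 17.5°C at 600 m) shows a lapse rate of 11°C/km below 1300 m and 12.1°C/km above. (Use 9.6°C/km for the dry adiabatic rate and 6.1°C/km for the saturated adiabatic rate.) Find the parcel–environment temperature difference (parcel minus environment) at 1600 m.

+3.83°C (parcel warmer than environment)

Parcel:
  600–1000 m, dry: Δz = 0.4 km ⇒ ΔT = -3.84°C; T = 13.66°C
  1000–1600 m, saturated: Δz = 0.6 km ⇒ ΔT = -3.66°C; T = 10°C
Environment:
  600–1300 m, environment, lower layer: Δz = 0.7 km ⇒ ΔT = -7.7°C; T = 9.8°C
  1300–1600 m, environment, upper layer: Δz = 0.3 km ⇒ ΔT = -3.63°C; T = 6.17°C
T_parcel − T_env = 10 − 6.17 = +3.83°C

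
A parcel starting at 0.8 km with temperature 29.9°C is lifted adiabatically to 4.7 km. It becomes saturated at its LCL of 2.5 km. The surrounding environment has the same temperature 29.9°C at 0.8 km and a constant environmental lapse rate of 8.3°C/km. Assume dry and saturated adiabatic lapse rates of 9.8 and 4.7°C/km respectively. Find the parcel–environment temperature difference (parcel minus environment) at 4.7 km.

+5.37°C (parcel warmer than environment)

Parcel:
  From 800 m to 2500 m (dry): cools by 9.8 × 1.7 = 16.66°C, giving 13.24°C.
  From 2500 m to 4700 m (saturated): cools by 4.7 × 2.2 = 10.34°C, giving 2.9°C.
Environment:
  From 800 m to 4700 m (environment): cools by 8.3 × 3.9 = 32.37°C, giving -2.47°C.
T_parcel − T_env = 2.9 − (-2.47) = +5.37°C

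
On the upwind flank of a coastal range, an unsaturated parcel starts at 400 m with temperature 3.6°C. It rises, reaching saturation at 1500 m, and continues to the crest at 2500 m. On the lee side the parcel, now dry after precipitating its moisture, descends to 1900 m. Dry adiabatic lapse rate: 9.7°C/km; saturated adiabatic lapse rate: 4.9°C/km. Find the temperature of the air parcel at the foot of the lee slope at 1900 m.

Dry to 1500 m: -9.7 × 1.1 km = -10.67°C, so T = -7.07°C.
Saturated to 2500 m: -4.9 × 1 km = -4.9°C, so T = -11.97°C.
Dry descent to 1900 m: +9.7 × 0.6 km = +5.82°C, so T = -6.15°C.

-6.15°C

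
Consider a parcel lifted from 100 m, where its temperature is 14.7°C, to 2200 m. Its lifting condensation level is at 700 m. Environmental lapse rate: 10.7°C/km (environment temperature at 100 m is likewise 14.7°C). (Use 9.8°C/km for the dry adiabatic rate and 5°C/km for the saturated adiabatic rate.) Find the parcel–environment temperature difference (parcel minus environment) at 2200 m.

Parcel:
  From 100 m to 700 m (dry): cools by 9.8 × 0.6 = 5.88°C, giving 8.82°C.
  From 700 m to 2200 m (saturated): cools by 5 × 1.5 = 7.5°C, giving 1.32°C.
Environment:
  From 100 m to 2200 m (environment): cools by 10.7 × 2.1 = 22.47°C, giving -7.77°C.
T_parcel − T_env = 1.32 − (-7.77) = +9.09°C

+9.09°C (parcel warmer than environment)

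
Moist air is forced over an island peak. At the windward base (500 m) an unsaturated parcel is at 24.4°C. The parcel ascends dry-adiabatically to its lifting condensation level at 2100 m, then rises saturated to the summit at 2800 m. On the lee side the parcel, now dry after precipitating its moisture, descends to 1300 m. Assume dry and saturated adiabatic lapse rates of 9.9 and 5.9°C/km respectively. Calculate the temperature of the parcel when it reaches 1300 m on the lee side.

Dry to 2100 m: -9.9 × 1.6 km = -15.84°C, so T = 8.56°C.
Saturated to 2800 m: -5.9 × 0.7 km = -4.13°C, so T = 4.43°C.
Dry descent to 1300 m: +9.9 × 1.5 km = +14.85°C, so T = 19.28°C.

19.28°C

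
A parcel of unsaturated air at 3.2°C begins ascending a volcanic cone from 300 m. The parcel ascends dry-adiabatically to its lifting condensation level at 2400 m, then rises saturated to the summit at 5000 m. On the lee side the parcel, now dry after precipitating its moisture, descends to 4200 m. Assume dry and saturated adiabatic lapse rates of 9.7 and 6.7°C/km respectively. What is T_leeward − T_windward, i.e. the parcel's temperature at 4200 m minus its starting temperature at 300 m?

From 300 m to 2400 m (dry): cools by 9.7 × 2.1 = 20.37°C, giving -17.17°C.
From 2400 m to 5000 m (saturated): cools by 6.7 × 2.6 = 17.42°C, giving -34.59°C.
From 5000 m to 4200 m (dry descent): warms by 9.7 × 0.8 = 7.76°C, giving -26.83°C.
Net change vs windward start: -26.83 − 3.2 = -30.03°C

-30.03°C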